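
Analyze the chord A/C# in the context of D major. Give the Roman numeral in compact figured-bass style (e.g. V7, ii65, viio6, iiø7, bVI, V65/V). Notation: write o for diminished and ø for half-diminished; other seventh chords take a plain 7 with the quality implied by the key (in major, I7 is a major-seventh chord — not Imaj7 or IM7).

V6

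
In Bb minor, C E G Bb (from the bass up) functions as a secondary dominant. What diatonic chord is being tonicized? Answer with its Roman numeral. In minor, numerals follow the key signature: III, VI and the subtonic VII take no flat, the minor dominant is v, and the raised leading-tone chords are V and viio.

V

The chord is a dominant seventh chord on C.
A dominant resolves down a perfect fifth: C → F. In Bb minor, F is scale degree 5, i.e. V.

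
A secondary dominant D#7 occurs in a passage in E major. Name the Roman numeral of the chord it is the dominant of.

iii

The chord is a dominant seventh chord on D#.
A dominant resolves down a perfect fifth: D# → G#. In E major, G# is scale degree 3, i.e. iii.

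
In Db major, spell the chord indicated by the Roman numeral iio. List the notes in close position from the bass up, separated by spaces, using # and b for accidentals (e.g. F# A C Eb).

iio is the diminished supertonic triad, borrowed from the parallel minor. In Db major that root is Eb.
So the chord is Eb-Gb-Bbb.

Eb Gb Bbb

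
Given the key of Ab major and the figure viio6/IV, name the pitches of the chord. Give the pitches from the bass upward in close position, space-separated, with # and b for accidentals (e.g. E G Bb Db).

viio6/IV is a secondary leading-tone chord. The target IV is Db in Ab major; the applied chord is rooted a semitone below, on C.
Building a diminished triad on C gives C-Eb-Gb.
The figured bass 6 indicates first inversion, placing the third (Eb) in the bass: Eb-Gb-C.

Eb Gb C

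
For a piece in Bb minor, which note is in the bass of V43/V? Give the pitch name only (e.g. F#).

G

The applied chord V43/V is rooted on C: C-E-G-Bb.
The figure 43 means second inversion — the fifth is in the bass.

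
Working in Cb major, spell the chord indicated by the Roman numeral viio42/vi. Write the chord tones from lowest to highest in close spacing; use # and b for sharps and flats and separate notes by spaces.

Fb G Bb Db

The slash marks an applied leading-tone chord: viio of vi. In Cb major, vi is Ab, so the leading tone to it is G, a half step below.
Building a fully diminished seventh chord on G gives G-Bb-Db-Fb.
With the 42 figure the chord is in third inversion; from the bass Fb upward in close position it reads Fb-G-Bb-Db.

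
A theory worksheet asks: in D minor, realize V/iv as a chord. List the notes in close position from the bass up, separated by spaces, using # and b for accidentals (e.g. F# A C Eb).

The slash means an applied dominant: we want the dominant of iv. In D minor, iv is G minor, and its dominant is built on D.
Building a major triad on D gives D-F#-A.

D F# A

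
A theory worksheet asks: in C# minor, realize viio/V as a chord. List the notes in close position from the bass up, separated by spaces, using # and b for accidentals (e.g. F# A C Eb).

viio/V is a secondary leading-tone chord. The target V is G# in C# minor; the applied chord is rooted a semitone below, on F##.
Building a diminished triad on F## gives F##-A#-C#.

F## A# C#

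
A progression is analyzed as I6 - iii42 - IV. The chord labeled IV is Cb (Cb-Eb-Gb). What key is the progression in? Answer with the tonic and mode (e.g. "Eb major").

Gb major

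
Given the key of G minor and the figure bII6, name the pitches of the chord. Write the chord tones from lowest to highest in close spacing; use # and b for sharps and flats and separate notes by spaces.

C Eb Ab

Scale degree 2 in G minor is A; lowering it a half step gives Ab. bII6 is the Neapolitan sixth — a major triad on the lowered second degree, here in its customary first inversion.
So the chord is Ab-C-Eb.
With the 6 figure the chord is in first inversion; from the bass C upward in close position it reads C-Eb-Ab.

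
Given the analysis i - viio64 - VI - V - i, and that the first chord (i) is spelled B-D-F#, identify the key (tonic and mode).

i is given as B-D-F# — a minor triad with root B.
If B is scale degree 1 and the mode makes that degree carry a minor triad, the tonic is B and the mode is minor.

B minor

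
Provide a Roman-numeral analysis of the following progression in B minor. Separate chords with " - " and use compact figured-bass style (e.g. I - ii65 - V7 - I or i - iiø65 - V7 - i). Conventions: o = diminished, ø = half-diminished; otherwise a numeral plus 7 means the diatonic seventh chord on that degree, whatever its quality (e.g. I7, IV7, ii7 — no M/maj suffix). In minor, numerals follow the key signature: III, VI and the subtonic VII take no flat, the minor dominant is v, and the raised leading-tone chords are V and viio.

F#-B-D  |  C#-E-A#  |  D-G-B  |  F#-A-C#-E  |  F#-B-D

F#-B-D has root B, degree 1 in B minor, so i64.
C#-E-A# has root A#, degree 7 in B minor, so viio6.
D-G-B: root G is the submediant; major triad there is VI64.
F#-A-C#-E: root F# is the dominant; minor seventh chord there is v7.
F#-B-D: root B is the tonic; minor triad there is i64.

i64 - viio6 - VI64 - v7 - i64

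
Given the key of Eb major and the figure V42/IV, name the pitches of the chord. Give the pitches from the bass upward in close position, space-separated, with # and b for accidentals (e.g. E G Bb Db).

Db Eb G Bb

V42/IV is a secondary dominant — the dominant seventh of IV. IV in Eb major is Ab, so the applied chord's root is Eb, a perfect fifth above.
Building a dominant seventh chord on Eb gives Eb-G-Bb-Db.
With the 42 figure the chord is in third inversion; from the bass Db upward in close position it reads Db-Eb-G-Bb.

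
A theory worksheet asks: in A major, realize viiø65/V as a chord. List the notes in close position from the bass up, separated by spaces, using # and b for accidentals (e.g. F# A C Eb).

F# A C# D#

The slash marks an applied leading-tone chord: viio of V. In A major, V is E, so the leading tone to it is D#, a half step below.
Building a half-diminished seventh chord on D# gives D#-F#-A-C#.
The figured bass 65 indicates first inversion, placing the third (F#) in the bass: F#-A-C#-D#.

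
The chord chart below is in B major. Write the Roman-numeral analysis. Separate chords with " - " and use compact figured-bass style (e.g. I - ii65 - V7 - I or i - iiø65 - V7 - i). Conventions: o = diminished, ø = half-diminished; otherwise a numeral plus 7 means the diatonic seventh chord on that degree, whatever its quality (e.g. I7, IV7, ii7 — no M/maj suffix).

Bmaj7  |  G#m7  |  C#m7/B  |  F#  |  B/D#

Bmaj7 has root B, degree 1 in B major, so I7.
G#m7: root G# is the submediant; minor seventh chord there is vi7.
C#m7/B: root C# is the supertonic; minor seventh chord there is ii42.
F# has root F#, degree 5 in B major, so V.
B/D#: root B is the tonic; major triad there is I6.

I7 - vi7 - ii42 - V - I6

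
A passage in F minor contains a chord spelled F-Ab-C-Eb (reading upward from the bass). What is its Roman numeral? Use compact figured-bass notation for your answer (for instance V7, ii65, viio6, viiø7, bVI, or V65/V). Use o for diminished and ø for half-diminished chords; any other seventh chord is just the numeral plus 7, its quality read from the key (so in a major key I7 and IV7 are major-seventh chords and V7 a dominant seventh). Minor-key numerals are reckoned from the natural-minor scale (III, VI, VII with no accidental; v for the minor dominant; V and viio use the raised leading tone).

i7

Stacked in thirds the chord is F-Ab-C-Eb: a minor seventh chord on F.
In F minor, F is the tonic; the diatonic minor seventh chord there is i7.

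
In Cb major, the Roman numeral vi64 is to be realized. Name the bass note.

Eb

vi in Cb major has root Ab; the chord is Ab-Cb-Eb.
The figure 64 means second inversion — the fifth is in the bass.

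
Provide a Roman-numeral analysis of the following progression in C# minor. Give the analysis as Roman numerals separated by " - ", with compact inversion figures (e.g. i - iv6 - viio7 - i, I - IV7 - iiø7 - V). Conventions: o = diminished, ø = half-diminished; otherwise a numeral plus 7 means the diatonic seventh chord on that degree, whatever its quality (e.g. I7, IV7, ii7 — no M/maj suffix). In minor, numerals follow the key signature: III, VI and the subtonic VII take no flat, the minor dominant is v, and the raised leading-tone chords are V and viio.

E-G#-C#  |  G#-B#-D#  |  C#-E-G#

i6 - V - i

E-G#-C#: root C# is the tonic; minor triad there is i6.
G#-B#-D# has root G#, degree 5 in C# minor, so V.
C#-E-G#: root C# is the tonic; minor triad there is i.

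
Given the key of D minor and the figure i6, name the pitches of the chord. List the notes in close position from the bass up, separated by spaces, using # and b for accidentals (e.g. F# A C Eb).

The numeral's case and figure indicate a minor triad. In D minor its root, scale degree 1, is D.
That chord is spelled D-F-A.
The figured bass 6 indicates first inversion, placing the third (F) in the bass: F-A-D.

F A D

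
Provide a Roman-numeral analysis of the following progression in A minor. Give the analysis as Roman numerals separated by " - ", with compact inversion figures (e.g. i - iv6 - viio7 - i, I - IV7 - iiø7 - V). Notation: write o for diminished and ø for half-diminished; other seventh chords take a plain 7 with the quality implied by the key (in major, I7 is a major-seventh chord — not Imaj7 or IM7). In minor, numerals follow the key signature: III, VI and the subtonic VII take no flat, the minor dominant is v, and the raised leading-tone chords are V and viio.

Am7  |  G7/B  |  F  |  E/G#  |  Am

Am7: minor seventh chord on A = scale degree 1 → i7.
G7/B: root G is the subtonic; dominant seventh chord there is VII65.
F has root F, degree 6 in A minor, so VI.
E/G#: root E is the dominant; major triad there is V6.
Am has root A, degree 1 in A minor, so i.

i7 - VII65 - VI - V6 - i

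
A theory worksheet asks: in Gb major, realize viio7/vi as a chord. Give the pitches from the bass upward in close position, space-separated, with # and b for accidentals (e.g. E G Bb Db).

D F Ab Cb

viio7/vi is a secondary leading-tone chord. The target vi is Eb in Gb major; the applied chord is rooted a semitone below, on D.
Building a fully diminished seventh chord on D gives D-F-Ab-Cb.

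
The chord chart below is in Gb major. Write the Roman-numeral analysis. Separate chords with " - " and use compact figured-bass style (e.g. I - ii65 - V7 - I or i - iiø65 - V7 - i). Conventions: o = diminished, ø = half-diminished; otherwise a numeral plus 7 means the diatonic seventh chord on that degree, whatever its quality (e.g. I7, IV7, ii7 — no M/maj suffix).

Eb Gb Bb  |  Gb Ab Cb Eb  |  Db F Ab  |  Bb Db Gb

Eb-Gb-Bb: root Eb is the submediant; minor triad there is vi.
Gb-Ab-Cb-Eb: minor seventh chord on Ab = scale degree 2 → ii42.
Db-F-Ab: major triad on Db = scale degree 5 → V.
Bb-Db-Gb: major triad on Gb = scale degree 1 → I6.

vi - ii42 - V - I6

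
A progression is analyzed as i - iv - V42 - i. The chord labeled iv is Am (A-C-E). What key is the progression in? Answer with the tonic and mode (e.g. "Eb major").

The anchor chord is a minor triad on A, labeled iv.
If A is scale degree 4 and the mode makes that degree carry a minor triad, the tonic is E and the mode is minor.

E minor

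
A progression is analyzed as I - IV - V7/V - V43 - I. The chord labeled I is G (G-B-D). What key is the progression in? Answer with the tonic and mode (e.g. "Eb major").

G major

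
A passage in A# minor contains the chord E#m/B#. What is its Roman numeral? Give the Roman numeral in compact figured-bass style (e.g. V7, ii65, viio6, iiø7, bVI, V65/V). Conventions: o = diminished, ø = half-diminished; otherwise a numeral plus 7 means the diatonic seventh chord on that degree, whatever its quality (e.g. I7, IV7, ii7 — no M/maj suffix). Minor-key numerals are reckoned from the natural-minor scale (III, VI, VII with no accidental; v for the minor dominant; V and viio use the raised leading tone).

v64

The pitches E#-G#-B# form a minor triad rooted on E#.
In A# minor, E# is the dominant; the diatonic minor triad there is v.
With B# in the bass the chord is in second inversion, so the figured bass is 64.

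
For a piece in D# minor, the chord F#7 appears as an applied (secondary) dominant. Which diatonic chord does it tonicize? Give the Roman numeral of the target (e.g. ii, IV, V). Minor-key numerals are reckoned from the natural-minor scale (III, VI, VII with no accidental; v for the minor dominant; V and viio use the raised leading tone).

VI

The chord is a dominant seventh chord on F#.
A dominant resolves down a perfect fifth: F# → B. In D# minor, B is scale degree 6, i.e. VI.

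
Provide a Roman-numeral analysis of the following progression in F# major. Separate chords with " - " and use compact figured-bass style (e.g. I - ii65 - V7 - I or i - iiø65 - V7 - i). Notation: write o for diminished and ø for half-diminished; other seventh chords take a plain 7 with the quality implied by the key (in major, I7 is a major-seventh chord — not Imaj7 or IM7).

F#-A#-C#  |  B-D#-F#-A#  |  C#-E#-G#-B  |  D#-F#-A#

I - IV7 - V7 - vi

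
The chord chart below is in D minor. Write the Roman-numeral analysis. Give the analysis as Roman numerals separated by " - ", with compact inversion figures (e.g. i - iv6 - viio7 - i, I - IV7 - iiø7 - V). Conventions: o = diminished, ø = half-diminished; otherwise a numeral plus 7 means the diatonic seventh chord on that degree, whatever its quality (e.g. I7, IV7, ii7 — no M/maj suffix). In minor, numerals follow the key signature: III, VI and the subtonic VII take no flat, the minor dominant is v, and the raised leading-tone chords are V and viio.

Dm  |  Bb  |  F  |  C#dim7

i - VI - III - viio7

Dm: minor triad on D = scale degree 1 → i.
Bb: major triad on Bb = scale degree 6 → VI.
F has root F, degree 3 in D minor, so III.
C#dim7: fully diminished seventh chord on C# = scale degree 7 → viio7.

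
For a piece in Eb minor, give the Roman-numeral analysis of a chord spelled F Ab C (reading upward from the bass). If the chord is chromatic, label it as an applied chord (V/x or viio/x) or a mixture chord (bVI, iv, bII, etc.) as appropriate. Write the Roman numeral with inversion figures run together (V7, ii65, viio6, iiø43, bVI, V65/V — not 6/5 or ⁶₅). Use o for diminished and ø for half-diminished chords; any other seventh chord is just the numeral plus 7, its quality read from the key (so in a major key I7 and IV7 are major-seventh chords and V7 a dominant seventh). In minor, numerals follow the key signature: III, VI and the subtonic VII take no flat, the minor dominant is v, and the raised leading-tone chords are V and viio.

Stacked in thirds the chord is F-Ab-C: a minor triad on F.
F is the second degree of Eb minor. This is the minor supertonic, borrowed from the parallel major (the Dorian ii).

ii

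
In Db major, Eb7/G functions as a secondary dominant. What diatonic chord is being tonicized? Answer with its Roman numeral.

V

The chord is a dominant seventh chord on Eb.
A dominant resolves down a perfect fifth: Eb → Ab. In Db major, Ab is scale degree 5, i.e. V.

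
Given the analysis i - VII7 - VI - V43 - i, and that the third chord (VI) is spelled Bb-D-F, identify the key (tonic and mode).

D minor

The chord Bb is a major triad rooted on Bb; its label is VI.
If Bb is scale degree 6 and the mode makes that degree carry a major triad, the tonic is D and the mode is minor.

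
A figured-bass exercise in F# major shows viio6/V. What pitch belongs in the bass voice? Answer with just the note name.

D#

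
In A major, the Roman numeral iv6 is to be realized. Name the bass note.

F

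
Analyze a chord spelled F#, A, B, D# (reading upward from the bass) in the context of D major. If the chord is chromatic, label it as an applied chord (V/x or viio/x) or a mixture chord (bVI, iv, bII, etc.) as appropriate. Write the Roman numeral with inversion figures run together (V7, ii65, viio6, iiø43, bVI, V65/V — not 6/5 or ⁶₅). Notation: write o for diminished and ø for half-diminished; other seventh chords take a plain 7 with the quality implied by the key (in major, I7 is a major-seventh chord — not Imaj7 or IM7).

Stacked in thirds the chord is B-D#-F#-A: a dominant seventh chord on B.
B is not a diatonic chord root with this quality in D major, but it lies a perfect fifth above E (ii), so the chord functions as an applied dominant of ii.
With F# in the bass the chord is in second inversion, so the figured bass is 43.

V43/ii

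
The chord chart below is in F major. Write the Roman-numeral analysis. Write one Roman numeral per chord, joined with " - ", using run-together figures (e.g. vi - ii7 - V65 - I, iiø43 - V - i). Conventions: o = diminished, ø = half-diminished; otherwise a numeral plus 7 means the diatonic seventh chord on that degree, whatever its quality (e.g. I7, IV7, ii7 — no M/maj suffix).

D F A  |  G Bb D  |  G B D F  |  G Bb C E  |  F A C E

vi - ii - V7/V - V43 - I7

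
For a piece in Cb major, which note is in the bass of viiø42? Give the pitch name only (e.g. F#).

Ab

viiø in Cb major has root Bb; the chord is Bb-Db-Fb-Ab.
The figure 42 means third inversion — the seventh is in the bass.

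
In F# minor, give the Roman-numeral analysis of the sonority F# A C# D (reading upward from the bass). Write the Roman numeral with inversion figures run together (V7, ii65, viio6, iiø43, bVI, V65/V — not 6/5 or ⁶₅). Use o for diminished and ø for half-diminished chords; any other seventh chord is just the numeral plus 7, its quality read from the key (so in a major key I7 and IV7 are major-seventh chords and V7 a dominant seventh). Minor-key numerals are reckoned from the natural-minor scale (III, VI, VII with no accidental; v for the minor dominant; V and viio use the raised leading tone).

VI65

Stacked in thirds the chord is D-F#-A-C#: a major seventh chord on D.
D is scale degree 6 in F# minor, and a major seventh chord on that degree is written VI7.
With F# in the bass the chord is in first inversion, so the figured bass is 65.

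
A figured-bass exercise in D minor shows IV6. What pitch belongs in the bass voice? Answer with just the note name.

IV in D minor has root G; the chord is G-B-D.
The figure 6 means first inversion — the third is in the bass.

B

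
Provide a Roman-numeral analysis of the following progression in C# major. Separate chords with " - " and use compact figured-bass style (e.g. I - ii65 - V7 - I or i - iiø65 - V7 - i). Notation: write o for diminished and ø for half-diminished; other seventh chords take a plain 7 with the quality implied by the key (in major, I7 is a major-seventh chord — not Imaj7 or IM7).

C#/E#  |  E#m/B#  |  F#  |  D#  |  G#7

I6 - iii64 - IV - V/V - V7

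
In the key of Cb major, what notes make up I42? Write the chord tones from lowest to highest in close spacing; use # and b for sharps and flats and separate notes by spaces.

In Cb major, scale degree 1 is Cb, and the diatonic chord built there is a major seventh chord.
Stacking thirds from Cb gives Cb-Eb-Gb-Bb.
With the 42 figure the chord is in third inversion; from the bass Bb upward in close position it reads Bb-Cb-Eb-Gb.

Bb Cb Eb Gb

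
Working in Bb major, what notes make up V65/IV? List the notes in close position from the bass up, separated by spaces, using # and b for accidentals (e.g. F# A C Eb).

V65/IV is a secondary dominant — the dominant seventh of IV. IV in Bb major is Eb, so the applied chord's root is Bb, a perfect fifth above.
Building a dominant seventh chord on Bb gives Bb-D-F-Ab.
The figured bass 65 indicates first inversion, placing the third (D) in the bass: D-F-Ab-Bb.

D F Ab Bb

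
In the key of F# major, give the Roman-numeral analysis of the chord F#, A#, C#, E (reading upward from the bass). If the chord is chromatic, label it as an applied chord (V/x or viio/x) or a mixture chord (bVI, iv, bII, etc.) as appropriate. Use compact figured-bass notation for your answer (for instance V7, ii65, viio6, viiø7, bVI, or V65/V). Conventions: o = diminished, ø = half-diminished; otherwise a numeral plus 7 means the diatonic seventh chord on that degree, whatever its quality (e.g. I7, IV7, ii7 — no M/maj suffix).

V7/IV

Stacked in thirds the chord is F#-A#-C#-E: a dominant seventh chord on F#.
F# is not a diatonic chord root with this quality in F# major, but it lies a perfect fifth above B (IV), so the chord functions as an applied dominant of IV.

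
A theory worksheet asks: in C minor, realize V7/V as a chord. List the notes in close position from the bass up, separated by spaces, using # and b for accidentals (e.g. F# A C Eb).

D F# A C

V7/V is a secondary dominant — the dominant seventh of V. V in C minor is G, so the applied chord's root is D, a perfect fifth above.
Building a dominant seventh chord on D gives D-F#-A-C.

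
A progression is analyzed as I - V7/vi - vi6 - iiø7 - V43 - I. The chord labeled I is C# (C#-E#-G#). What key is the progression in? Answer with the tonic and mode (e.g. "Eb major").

C# major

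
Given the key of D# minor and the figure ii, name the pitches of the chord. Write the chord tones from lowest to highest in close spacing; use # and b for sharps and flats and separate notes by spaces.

ii is the minor supertonic, borrowed from the parallel major (the Dorian ii). In D# minor that root is E#.
So the chord is E#-G#-B#.

E# G# B#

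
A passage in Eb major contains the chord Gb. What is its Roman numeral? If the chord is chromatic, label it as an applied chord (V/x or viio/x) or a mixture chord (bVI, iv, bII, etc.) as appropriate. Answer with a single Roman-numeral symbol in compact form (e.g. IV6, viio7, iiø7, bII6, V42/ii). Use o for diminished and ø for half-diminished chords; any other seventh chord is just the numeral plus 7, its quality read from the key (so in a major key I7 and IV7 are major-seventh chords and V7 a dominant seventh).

Stacked in thirds the chord is Gb-Bb-Db: a major triad on Gb.
Gb is the lowered third degree of Eb major (diatonic 3 would be G). This is a major triad on the lowered third degree, borrowed from the parallel minor.

bIII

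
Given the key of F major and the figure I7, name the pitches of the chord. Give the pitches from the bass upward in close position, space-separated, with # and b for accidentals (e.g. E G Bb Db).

In F major, scale degree 1 is F, and the diatonic chord built there is a major seventh chord.
Stacking thirds from F gives F-A-C-E.

F A C E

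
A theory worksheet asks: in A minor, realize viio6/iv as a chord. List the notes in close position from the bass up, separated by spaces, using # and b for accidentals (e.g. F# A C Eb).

E G C#

The slash marks an applied leading-tone chord: viio of iv. In A minor, iv is D, so the leading tone to it is C#, a half step below.
Building a diminished triad on C# gives C#-E-G.
With the 6 figure the chord is in first inversion; from the bass E upward in close position it reads E-G-C#.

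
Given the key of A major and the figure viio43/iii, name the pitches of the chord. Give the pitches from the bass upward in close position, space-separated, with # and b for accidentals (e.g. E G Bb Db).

F# A B# D#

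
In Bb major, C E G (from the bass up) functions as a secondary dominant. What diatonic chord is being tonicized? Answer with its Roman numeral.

The chord is a major triad on C.
A dominant resolves down a perfect fifth: C → F. In Bb major, F is scale degree 5, i.e. V.

V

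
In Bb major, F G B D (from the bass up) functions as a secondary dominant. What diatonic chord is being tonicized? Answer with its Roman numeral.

The chord is a dominant seventh chord on G.
A dominant resolves down a perfect fifth: G → C. In Bb major, C is scale degree 2, i.e. ii.

ii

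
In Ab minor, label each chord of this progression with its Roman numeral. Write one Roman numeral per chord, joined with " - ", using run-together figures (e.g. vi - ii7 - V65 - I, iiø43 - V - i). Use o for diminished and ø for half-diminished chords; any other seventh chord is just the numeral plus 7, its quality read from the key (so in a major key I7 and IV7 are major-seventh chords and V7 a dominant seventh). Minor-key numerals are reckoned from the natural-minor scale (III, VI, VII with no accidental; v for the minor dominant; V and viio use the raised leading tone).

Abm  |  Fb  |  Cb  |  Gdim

Abm: minor triad on Ab = scale degree 1 → i.
Fb: major triad on Fb = scale degree 6 → VI.
Cb: root Cb is the mediant; major triad there is III.
Gdim: root G is the leading tone; diminished triad there is viio.

i - VI - III - viio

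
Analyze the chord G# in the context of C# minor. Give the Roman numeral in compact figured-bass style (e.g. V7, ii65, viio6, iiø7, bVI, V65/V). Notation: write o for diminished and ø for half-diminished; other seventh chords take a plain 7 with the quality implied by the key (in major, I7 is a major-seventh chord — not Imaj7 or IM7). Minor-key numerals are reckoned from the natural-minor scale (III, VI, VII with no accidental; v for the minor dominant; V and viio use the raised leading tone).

Stacked in thirds the chord is G#-B#-D#: a major triad on G#.
G# is scale degree 5 in C# minor, and a major triad on that degree is written V.

V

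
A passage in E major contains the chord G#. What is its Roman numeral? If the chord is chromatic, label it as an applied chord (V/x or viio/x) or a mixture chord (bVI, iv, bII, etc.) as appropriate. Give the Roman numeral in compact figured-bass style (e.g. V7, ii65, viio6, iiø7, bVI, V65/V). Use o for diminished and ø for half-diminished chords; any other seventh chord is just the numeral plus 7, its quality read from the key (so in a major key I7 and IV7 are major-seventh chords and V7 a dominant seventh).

V/vi

Stacked in thirds the chord is G#-B#-D#: a major triad on G#.
G# is not a diatonic chord root with this quality in E major, but it lies a perfect fifth above C# (vi), so the chord functions as an applied dominant of vi.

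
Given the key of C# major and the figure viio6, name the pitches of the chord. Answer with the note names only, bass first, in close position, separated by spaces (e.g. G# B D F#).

The numeral's case and figure indicate a diminished triad. In C# major its root, scale degree 7, is B#.
That chord is spelled B#-D#-F#.
The figured bass 6 indicates first inversion, placing the third (D#) in the bass: D#-F#-B#.

D# F# B#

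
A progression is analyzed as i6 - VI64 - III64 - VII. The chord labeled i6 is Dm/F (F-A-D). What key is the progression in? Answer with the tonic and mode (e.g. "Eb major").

i6 is given as F-A-D — a minor triad with root D.
If D is scale degree 1 and the mode makes that degree carry a minor triad, the tonic is D and the mode is minor.

D minor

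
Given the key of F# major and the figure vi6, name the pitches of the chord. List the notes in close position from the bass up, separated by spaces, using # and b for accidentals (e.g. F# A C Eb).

The numeral's case and figure indicate a minor triad. In F# major its root, the submediant, is D#.
That chord is spelled D#-F#-A#.
The figured bass 6 indicates first inversion, placing the third (F#) in the bass: F#-A#-D#.

F# A# D#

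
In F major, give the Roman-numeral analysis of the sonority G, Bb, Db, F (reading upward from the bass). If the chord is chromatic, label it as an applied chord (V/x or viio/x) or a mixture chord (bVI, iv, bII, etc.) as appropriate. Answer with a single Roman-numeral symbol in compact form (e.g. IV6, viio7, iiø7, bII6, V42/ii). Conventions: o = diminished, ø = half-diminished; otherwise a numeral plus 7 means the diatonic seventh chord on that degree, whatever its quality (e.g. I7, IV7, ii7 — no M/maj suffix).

The pitches G-Bb-Db-F form a half-diminished seventh chord rooted on G.
G is the second degree of F major. This is the half-diminished supertonic seventh, borrowed from the parallel minor.

iiø7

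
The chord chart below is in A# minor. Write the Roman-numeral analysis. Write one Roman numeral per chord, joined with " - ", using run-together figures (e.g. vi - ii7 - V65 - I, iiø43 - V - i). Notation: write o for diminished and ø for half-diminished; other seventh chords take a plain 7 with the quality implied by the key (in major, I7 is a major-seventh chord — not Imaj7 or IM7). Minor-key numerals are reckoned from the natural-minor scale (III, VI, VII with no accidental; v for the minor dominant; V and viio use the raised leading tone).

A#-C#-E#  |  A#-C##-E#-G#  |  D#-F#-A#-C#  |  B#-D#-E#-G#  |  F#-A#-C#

i - V7/iv - iv7 - v43 - VI

A#-C#-E# has root A#, degree 1 in A# minor, so i.
A#-C##-E#-G#: a dominant seventh chord on A#, the applied dominant of iv → V7/iv.
D#-F#-A#-C# has root D#, degree 4 in A# minor, so iv7.
B#-D#-E#-G# has root E#, degree 5 in A# minor, so v43.
F#-A#-C#: major triad on F# = scale degree 6 → VI.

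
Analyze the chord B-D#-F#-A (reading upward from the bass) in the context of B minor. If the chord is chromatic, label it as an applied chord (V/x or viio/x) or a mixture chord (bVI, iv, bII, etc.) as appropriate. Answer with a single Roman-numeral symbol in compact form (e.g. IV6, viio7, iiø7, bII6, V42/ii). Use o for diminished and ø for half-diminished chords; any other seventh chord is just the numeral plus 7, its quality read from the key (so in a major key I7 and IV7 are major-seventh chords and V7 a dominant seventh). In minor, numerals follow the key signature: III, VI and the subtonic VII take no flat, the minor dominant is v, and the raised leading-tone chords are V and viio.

Stacked in thirds the chord is B-D#-F#-A: a dominant seventh chord on B.
B is not a diatonic chord root with this quality in B minor, but it lies a perfect fifth above E (iv), so the chord functions as an applied dominant of iv.

V7/iv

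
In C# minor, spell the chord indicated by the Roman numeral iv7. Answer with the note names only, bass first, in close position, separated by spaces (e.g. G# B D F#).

The numeral's case and figure indicate a minor seventh chord. In C# minor its root, the subdominant, is F#.
Stacking thirds from F# gives F#-A-C#-E.

F# A C# E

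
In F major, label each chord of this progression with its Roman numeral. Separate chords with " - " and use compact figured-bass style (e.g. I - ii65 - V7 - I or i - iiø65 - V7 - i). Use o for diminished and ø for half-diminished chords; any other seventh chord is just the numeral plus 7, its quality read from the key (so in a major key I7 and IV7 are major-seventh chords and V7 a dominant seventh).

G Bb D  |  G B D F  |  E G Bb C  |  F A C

ii - V7/V - V65 - I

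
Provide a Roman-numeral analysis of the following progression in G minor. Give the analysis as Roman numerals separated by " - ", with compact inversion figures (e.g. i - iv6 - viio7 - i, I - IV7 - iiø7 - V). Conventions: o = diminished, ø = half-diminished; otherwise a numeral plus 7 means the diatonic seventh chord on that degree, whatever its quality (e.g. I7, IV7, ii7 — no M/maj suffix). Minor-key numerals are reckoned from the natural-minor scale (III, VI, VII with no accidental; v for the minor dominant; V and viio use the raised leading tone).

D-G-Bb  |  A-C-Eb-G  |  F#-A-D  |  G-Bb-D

D-G-Bb: root G is the tonic; minor triad there is i64.
A-C-Eb-G has root A, degree 2 in G minor, so iiø7.
F#-A-D has root D, degree 5 in G minor, so V6.
G-Bb-D has root G, degree 1 in G minor, so i.

i64 - iiø7 - V6 - i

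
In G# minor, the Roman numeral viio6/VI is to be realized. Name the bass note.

F#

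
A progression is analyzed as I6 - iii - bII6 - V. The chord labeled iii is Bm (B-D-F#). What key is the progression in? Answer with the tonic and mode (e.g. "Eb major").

iii is given as B-D-F# — a minor triad with root B.
iii on B implies B is the mediant; that puts the tonic at G, and the lowercase numeral fits major mode.

G major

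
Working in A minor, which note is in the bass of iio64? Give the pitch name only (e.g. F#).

iio in A minor has root B; the chord is B-D-F.
The figure 64 means second inversion — the fifth is in the bass.

F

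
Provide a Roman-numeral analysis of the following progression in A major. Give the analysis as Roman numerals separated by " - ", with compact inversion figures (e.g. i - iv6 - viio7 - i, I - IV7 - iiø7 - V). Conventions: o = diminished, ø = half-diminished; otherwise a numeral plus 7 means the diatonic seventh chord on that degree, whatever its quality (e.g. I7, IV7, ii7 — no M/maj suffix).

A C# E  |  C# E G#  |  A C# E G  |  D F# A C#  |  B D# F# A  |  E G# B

A-C#-E: major triad on A = scale degree 1 → I.
C#-E-G# has root C#, degree 3 in A major, so iii.
A-C#-E-G: a dominant seventh chord on A, the applied dominant of IV → V7/IV.
D-F#-A-C#: root D is the subdominant; major seventh chord there is IV7.
B-D#-F#-A is the secondary dominant of V (dominant seventh chord on B): V7/V.
E-G#-B: root E is the dominant; major triad there is V.

I - iii - V7/IV - IV7 - V7/V - V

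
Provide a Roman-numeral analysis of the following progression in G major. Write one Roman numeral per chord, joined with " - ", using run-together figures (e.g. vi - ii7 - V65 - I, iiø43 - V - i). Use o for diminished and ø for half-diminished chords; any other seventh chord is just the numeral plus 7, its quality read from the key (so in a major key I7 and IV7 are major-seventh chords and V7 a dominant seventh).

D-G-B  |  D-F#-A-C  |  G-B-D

I64 - V7 - I

D-G-B: major triad on G = scale degree 1 → I64.
D-F#-A-C: dominant seventh chord on D = scale degree 5 → V7.
G-B-D: root G is the tonic; major triad there is I.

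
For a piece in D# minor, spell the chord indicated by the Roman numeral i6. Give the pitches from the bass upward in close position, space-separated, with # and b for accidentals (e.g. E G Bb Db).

In D# minor, the tonic is D#, and the diatonic chord built there is a minor triad.
Stacking thirds from D# gives D#-F#-A#.
With the 6 figure the chord is in first inversion; from the bass F# upward in close position it reads F#-A#-D#.

F# A# D#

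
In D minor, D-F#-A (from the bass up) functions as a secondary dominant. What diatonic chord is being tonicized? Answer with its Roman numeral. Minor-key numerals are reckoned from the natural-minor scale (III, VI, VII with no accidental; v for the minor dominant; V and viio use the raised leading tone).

iv

The chord is a major triad on D.
A dominant resolves down a perfect fifth: D → G. In D minor, G is scale degree 4, i.e. iv.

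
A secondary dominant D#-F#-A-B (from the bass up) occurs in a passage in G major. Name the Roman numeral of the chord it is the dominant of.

The chord is a dominant seventh chord on B.
A dominant resolves down a perfect fifth: B → E. In G major, E is scale degree 6, i.e. vi.

vi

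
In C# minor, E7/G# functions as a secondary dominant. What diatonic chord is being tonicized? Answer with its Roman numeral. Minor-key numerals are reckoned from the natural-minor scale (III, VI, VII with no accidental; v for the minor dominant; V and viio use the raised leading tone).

VI

The chord is a dominant seventh chord on E.
A dominant resolves down a perfect fifth: E → A. In C# minor, A is scale degree 6, i.e. VI.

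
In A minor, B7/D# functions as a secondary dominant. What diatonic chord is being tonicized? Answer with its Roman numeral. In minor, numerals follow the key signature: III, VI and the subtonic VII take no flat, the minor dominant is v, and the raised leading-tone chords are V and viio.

V

The chord is a dominant seventh chord on B.
A dominant resolves down a perfect fifth: B → E. In A minor, E is scale degree 5, i.e. V.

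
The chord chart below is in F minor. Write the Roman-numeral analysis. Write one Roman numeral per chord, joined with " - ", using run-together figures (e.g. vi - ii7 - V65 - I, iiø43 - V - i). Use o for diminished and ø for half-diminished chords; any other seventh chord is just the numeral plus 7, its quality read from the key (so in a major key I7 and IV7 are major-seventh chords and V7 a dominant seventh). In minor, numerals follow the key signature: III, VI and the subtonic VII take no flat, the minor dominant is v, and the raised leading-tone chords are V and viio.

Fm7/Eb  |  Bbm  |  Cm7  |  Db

i42 - iv - v7 - VI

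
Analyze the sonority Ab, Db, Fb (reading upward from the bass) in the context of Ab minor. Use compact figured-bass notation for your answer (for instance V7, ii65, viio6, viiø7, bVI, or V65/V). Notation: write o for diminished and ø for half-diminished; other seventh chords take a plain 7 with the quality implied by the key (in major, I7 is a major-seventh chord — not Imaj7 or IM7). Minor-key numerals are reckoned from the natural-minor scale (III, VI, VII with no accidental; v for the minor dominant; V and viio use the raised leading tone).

The pitches Db-Fb-Ab form a minor triad rooted on Db.
In Ab minor, Db is the subdominant; the diatonic minor triad there is iv.
With Ab in the bass the chord is in second inversion, so the figured bass is 64.

iv64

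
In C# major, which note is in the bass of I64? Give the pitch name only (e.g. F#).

I in C# major has root C#; the chord is C#-E#-G#.
The figure 64 means second inversion — the fifth is in the bass.

G#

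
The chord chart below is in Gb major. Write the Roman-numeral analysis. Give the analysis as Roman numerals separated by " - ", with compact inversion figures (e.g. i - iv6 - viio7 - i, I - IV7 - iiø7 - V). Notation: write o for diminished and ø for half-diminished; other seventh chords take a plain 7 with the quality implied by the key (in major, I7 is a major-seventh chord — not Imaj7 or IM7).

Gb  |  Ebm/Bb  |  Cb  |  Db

Gb: major triad on Gb = scale degree 1 → I.
Ebm/Bb: root Eb is the submediant; minor triad there is vi64.
Cb: major triad on Cb = scale degree 4 → IV.
Db: major triad on Db = scale degree 5 → V.

I - vi64 - IV - V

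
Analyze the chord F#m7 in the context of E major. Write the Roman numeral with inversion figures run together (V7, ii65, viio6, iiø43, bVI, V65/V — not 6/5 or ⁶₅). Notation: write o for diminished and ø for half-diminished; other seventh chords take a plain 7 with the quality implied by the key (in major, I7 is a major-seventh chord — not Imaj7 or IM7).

Stacked in thirds the chord is F#-A-C#-E: a minor seventh chord on F#.
In E major, F# is the supertonic; the diatonic minor seventh chord there is ii7.

ii7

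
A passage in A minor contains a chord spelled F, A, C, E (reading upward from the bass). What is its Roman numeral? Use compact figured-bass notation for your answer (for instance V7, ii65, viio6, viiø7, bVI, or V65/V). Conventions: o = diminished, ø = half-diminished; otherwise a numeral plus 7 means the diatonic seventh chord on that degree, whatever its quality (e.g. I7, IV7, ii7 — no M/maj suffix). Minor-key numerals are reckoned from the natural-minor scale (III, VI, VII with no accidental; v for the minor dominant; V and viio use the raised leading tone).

Stacked in thirds the chord is F-A-C-E: a major seventh chord on F.
F is scale degree 6 in A minor, and a major seventh chord on that degree is written VI7.

VI7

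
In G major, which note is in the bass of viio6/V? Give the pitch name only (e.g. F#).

The applied chord viio6/V is rooted on C#: C#-E-G.
The figure 6 means first inversion — the third is in the bass.

E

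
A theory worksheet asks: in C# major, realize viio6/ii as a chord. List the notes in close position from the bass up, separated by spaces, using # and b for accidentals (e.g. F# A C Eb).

The slash marks an applied leading-tone chord: viio of ii. In C# major, ii is D#, so the leading tone to it is C##, a half step below.
Building a diminished triad on C## gives C##-E#-G#.
The figured bass 6 indicates first inversion, placing the third (E#) in the bass: E#-G#-C##.

E# G# C##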